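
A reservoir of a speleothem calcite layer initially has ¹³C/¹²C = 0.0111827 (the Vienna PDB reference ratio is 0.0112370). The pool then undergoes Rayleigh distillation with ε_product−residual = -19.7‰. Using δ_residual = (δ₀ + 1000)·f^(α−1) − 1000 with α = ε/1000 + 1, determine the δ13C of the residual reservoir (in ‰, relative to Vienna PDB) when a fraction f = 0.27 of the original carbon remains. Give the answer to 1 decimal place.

δ₀ = (0.0111827/0.0112370 − 1)×1000 = (0.995168 − 1)×1000 = -4.832‰
α − 1 = ε/1000 = -0.0197
f^(α−1) = 0.27^(-0.0197) = 1.026129
δ_res = (-4.832 + 1000) × 1.026129 − 1000 = 1021.171 − 1000 = 21.17‰

21.2‰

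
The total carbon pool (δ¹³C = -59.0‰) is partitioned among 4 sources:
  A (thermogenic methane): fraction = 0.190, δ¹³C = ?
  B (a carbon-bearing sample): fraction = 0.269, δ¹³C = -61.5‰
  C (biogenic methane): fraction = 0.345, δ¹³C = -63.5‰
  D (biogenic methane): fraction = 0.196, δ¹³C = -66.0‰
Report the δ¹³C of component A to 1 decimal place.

Isotope mass balance: δ_bulk = Σ fᵢ·δᵢ.
-59.0 = 0.190×δ_A + 0.269×(-61.5) + 0.345×(-63.5) + 0.196×(-66.0)
0.190·δ_A = -59.0 − (-51.387) = -7.613
δ_A = -7.613 / 0.190 = -40.07‰

-40.1‰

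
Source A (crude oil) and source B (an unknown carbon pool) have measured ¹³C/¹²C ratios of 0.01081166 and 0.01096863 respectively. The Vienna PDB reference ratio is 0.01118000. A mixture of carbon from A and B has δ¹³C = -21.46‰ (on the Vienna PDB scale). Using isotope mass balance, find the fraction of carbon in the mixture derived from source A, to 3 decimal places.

δ_A = (0.01081166/0.01118000 − 1)×1000 = (0.967054 − 1)×1000 = -32.946‰
δ_B = (0.01096863/0.01118000 − 1)×1000 = (0.981094 − 1)×1000 = -18.906‰
f_A = (δ_mix − δ_B)/(δ_A − δ_B) = (-21.46 − (-18.906))/(-32.946 − (-18.906))
f_A = -2.554 / -14.040 = 0.1819

0.182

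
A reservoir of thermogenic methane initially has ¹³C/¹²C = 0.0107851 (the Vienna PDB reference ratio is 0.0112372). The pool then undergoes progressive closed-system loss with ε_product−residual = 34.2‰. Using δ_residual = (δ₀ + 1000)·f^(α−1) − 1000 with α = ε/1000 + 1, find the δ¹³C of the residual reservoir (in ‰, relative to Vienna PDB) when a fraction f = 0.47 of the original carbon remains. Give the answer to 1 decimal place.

-64.7‰

δ₀ = (0.0107851/0.0112372 − 1)×1000 = (0.959768 − 1)×1000 = -40.232‰
α − 1 = ε/1000 = 0.0342
f^(α−1) = 0.47^(0.0342) = 0.974509
δ_res = (-40.232 + 1000) × 0.974509 − 1000 = 935.302 − 1000 = -64.70‰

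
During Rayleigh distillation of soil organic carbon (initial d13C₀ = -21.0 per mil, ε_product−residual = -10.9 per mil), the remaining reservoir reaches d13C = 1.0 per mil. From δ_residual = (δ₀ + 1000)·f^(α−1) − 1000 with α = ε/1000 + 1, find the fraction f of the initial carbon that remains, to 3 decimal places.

0.130

α − 1 = ε/1000 = -0.0109
(δ_res + 1000)/(δ₀ + 1000) = (1.0 + 1000)/(-21.0 + 1000) = 1001.0/979.0 = 1.022472
f = 1.022472^(1/-0.0109) = exp(ln(1.022472)/-0.0109) = exp(0.02222/-0.0109)
f = exp(-2.0388) = 0.1302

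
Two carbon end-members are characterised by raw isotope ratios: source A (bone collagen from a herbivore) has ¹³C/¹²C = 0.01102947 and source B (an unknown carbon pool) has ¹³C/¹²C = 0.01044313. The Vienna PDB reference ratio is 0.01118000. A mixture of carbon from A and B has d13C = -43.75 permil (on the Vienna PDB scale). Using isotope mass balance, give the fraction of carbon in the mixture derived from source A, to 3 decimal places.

0.423

δ_A = (0.01102947/0.01118000 − 1)×1000 = (0.986536 − 1)×1000 = -13.464 permil
δ_B = (0.01044313/0.01118000 − 1)×1000 = (0.934090 − 1)×1000 = -65.910 permil
f_A = (δ_mix − δ_B)/(δ_A − δ_B) = (-43.75 − (-65.910))/(-13.464 − (-65.910))
f_A = 22.160 / 52.445 = 0.4225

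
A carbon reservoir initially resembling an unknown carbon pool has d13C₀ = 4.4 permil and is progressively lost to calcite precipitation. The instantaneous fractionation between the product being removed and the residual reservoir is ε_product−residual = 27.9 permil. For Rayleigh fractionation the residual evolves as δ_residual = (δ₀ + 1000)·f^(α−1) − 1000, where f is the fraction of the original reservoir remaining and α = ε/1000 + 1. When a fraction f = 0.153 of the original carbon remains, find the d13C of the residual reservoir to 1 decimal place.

-46.9 permil

Rayleigh residual: δ_res = (δ₀ + 1000)·f^(α−1) − 1000
α = ε/1000 + 1 = 1.02790, so α − 1 = 0.02790
f^(α−1) = 0.153^(0.02790) = 0.948971
δ_res = (4.4 + 1000) × 0.948971 − 1000 = 953.146 − 1000 = -46.85 permil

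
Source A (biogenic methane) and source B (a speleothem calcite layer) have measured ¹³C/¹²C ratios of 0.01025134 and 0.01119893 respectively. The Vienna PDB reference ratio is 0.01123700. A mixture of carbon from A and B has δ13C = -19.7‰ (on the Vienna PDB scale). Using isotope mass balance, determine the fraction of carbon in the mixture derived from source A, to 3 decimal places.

δ_A = (0.01025134/0.01123700 − 1)×1000 = (0.912284 − 1)×1000 = -87.716‰
δ_B = (0.01119893/0.01123700 − 1)×1000 = (0.996612 − 1)×1000 = -3.388‰
f_A = (δ_mix − δ_B)/(δ_A − δ_B) = (-19.7 − (-3.388))/(-87.716 − (-3.388))
f_A = -16.312 / -84.328 = 0.1934

0.193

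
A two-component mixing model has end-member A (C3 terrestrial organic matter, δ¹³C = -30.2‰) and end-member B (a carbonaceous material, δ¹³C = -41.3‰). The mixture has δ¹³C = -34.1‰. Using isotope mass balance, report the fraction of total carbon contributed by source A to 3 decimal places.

0.649

δ_mix = f_A·δ_A + (1 − f_A)·δ_B  ⇒  f_A = (δ_mix − δ_B)/(δ_A − δ_B)
f_A = (-34.1 − (-41.3)) / (-30.2 − (-41.3))
f_A = 7.2 / 11.1 = 0.6486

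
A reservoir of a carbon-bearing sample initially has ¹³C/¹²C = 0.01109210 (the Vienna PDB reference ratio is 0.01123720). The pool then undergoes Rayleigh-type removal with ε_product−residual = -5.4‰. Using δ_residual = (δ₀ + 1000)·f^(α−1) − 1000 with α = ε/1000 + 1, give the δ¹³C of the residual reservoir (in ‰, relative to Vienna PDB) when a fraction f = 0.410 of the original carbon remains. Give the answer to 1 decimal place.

-8.1‰

δ₀ = (0.01109210/0.01123720 − 1)×1000 = (0.987088 − 1)×1000 = -12.912‰
α − 1 = ε/1000 = -0.0054
f^(α−1) = 0.410^(-0.0054) = 1.004826
δ_res = (-12.912 + 1000) × 1.004826 − 1000 = 991.851 − 1000 = -8.15‰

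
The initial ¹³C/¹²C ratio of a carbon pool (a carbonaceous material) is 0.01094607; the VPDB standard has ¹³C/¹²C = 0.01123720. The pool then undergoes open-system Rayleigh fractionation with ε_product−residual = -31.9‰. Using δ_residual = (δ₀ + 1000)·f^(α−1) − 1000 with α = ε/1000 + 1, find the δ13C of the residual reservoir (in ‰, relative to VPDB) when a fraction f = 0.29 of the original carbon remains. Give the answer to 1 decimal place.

13.3‰

δ₀ = (0.01094607/0.01123720 − 1)×1000 = (0.974092 − 1)×1000 = -25.908‰
α − 1 = ε/1000 = -0.0319
f^(α−1) = 0.29^(-0.0319) = 1.040278
δ_res = (-25.908 + 1000) × 1.040278 − 1000 = 1013.327 − 1000 = 13.33‰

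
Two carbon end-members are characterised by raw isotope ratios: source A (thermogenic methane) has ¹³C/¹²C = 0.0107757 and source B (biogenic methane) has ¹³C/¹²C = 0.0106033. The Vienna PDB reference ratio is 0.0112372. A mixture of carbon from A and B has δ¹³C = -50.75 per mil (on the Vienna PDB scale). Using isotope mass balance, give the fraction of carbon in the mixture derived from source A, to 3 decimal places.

δ_A = (0.0107757/0.0112372 − 1)×1000 = (0.958931 − 1)×1000 = -41.069 per mil
δ_B = (0.0106033/0.0112372 − 1)×1000 = (0.943589 − 1)×1000 = -56.411 per mil
f_A = (δ_mix − δ_B)/(δ_A − δ_B) = (-50.75 − (-56.411))/(-41.069 − (-56.411))
f_A = 5.661 / 15.342 = 0.3690

0.369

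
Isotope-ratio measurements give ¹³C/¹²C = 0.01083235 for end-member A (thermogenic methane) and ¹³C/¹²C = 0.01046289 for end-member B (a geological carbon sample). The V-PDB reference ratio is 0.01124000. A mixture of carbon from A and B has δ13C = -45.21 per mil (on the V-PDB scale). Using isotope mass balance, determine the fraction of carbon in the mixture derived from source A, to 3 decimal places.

δ_A = (0.01083235/0.01124000 − 1)×1000 = (0.963732 − 1)×1000 = -36.268 per mil
δ_B = (0.01046289/0.01124000 − 1)×1000 = (0.930862 − 1)×1000 = -69.138 per mil
f_A = (δ_mix − δ_B)/(δ_A − δ_B) = (-45.21 − (-69.138))/(-36.268 − (-69.138))
f_A = 23.928 / 32.870 = 0.7280

0.728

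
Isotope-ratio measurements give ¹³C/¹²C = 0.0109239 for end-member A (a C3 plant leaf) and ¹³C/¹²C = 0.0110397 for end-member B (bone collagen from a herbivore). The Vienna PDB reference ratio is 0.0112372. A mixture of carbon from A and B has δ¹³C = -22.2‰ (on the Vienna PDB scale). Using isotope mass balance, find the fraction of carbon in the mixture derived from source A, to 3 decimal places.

δ_A = (0.0109239/0.0112372 − 1)×1000 = (0.972119 − 1)×1000 = -27.881‰
δ_B = (0.0110397/0.0112372 − 1)×1000 = (0.982424 − 1)×1000 = -17.576‰
f_A = (δ_mix − δ_B)/(δ_A − δ_B) = (-22.2 − (-17.576))/(-27.881 − (-17.576))
f_A = -4.624 / -10.305 = 0.4488

0.449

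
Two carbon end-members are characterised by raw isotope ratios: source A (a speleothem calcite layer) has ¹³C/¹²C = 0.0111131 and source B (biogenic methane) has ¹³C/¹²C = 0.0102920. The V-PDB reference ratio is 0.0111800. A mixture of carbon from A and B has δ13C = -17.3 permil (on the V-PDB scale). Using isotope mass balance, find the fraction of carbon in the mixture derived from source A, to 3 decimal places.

0.846

δ_A = (0.0111131/0.0111800 − 1)×1000 = (0.994016 − 1)×1000 = -5.984 permil
δ_B = (0.0102920/0.0111800 − 1)×1000 = (0.920572 − 1)×1000 = -79.428 permil
f_A = (δ_mix − δ_B)/(δ_A − δ_B) = (-17.3 − (-79.428))/(-5.984 − (-79.428))
f_A = 62.128 / 73.444 = 0.8459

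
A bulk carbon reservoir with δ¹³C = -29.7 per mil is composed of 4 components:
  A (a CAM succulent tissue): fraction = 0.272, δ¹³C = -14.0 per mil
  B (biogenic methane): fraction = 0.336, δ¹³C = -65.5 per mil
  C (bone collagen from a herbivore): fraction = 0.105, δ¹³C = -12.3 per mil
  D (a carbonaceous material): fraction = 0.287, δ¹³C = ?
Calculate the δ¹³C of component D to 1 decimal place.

Isotope mass balance: δ_bulk = Σ fᵢ·δᵢ.
-29.7 = 0.272×(-14.0) + 0.336×(-65.5) + 0.105×(-12.3) + 0.287×δ_D
0.287·δ_D = -29.7 − (-27.108) = -2.592
δ_D = -2.592 / 0.287 = -9.03 per mil

-9.0 per mil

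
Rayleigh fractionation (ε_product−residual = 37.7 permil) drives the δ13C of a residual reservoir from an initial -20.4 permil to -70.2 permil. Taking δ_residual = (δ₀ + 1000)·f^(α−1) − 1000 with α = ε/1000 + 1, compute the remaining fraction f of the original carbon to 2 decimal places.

α − 1 = ε/1000 = 0.0377
(δ_res + 1000)/(δ₀ + 1000) = (-70.2 + 1000)/(-20.4 + 1000) = 929.8/979.6 = 0.949163
f = 0.949163^(1/0.0377) = exp(ln(0.949163)/0.0377) = exp(-0.05217/0.0377)
f = exp(-1.3839) = 0.2506

0.25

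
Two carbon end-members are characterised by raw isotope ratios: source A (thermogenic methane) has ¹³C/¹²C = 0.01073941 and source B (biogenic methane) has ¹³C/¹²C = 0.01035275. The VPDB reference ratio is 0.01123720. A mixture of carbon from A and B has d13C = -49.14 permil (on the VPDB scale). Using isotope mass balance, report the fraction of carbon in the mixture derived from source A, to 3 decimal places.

δ_A = (0.01073941/0.01123720 − 1)×1000 = (0.955702 − 1)×1000 = -44.298 permil
δ_B = (0.01035275/0.01123720 − 1)×1000 = (0.921293 − 1)×1000 = -78.707 permil
f_A = (δ_mix − δ_B)/(δ_A − δ_B) = (-49.14 − (-78.707))/(-44.298 − (-78.707))
f_A = 29.567 / 34.409 = 0.8593

0.859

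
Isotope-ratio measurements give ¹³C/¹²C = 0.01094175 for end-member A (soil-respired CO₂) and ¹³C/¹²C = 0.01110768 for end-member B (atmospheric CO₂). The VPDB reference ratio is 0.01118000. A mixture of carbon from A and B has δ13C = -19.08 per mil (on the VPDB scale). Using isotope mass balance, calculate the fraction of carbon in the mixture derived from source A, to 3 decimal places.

0.850

δ_A = (0.01094175/0.01118000 − 1)×1000 = (0.978690 − 1)×1000 = -21.310 per mil
δ_B = (0.01110768/0.01118000 − 1)×1000 = (0.993531 − 1)×1000 = -6.469 per mil
f_A = (δ_mix − δ_B)/(δ_A − δ_B) = (-19.08 − (-6.469))/(-21.310 − (-6.469))
f_A = -12.611 / -14.842 = 0.8497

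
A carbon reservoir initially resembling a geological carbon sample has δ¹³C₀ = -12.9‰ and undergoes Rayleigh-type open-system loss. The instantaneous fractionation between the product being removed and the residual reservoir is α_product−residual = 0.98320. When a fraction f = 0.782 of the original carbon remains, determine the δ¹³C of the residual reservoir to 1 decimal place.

-8.8‰

Rayleigh residual: δ_res = (δ₀ + 1000)·f^(α−1) − 1000
α − 1 = -0.01680
f^(α−1) = 0.782^(-0.01680) = 1.004140
δ_res = (-12.9 + 1000) × 1.004140 − 1000 = 991.186 − 1000 = -8.81‰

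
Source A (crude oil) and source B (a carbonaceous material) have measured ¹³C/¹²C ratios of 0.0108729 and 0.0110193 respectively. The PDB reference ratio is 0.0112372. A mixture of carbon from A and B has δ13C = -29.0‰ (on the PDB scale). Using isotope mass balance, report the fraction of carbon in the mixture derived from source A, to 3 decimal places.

0.738

δ_A = (0.0108729/0.0112372 − 1)×1000 = (0.967581 − 1)×1000 = -32.419‰
δ_B = (0.0110193/0.0112372 − 1)×1000 = (0.980609 − 1)×1000 = -19.391‰
f_A = (δ_mix − δ_B)/(δ_A − δ_B) = (-29.0 − (-19.391))/(-32.419 − (-19.391))
f_A = -9.609 / -13.028 = 0.7376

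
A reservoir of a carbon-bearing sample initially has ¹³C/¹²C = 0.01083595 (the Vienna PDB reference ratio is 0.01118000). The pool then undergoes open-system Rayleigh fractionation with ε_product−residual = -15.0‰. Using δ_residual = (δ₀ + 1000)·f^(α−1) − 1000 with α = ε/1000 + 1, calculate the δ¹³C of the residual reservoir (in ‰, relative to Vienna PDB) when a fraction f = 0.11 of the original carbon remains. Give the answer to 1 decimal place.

δ₀ = (0.01083595/0.01118000 − 1)×1000 = (0.969226 − 1)×1000 = -30.774‰
α − 1 = ε/1000 = -0.0150
f^(α−1) = 0.11^(-0.0150) = 1.033663
δ_res = (-30.774 + 1000) × 1.033663 − 1000 = 1001.854 − 1000 = 1.85‰

1.9‰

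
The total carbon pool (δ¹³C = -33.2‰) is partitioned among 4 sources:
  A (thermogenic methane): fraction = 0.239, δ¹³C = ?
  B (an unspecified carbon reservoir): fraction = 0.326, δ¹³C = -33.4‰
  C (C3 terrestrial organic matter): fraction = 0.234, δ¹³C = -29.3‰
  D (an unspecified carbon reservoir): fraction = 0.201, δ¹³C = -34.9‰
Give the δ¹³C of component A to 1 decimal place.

-35.3‰

Isotope mass balance: δ_bulk = Σ fᵢ·δᵢ.
-33.2 = 0.239×δ_A + 0.326×(-33.4) + 0.234×(-29.3) + 0.201×(-34.9)
0.239·δ_A = -33.2 − (-24.760) = -8.441
δ_A = -8.441 / 0.239 = -35.32‰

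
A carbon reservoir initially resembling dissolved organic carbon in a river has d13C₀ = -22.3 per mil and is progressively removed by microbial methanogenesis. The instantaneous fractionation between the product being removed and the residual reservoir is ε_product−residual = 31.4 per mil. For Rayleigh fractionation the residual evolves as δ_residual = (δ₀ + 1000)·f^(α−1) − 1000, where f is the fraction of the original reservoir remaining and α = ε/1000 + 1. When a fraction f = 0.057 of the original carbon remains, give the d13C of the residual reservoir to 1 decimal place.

-106.4 per mil

Rayleigh residual: δ_res = (δ₀ + 1000)·f^(α−1) − 1000
α = ε/1000 + 1 = 1.03140, so α − 1 = 0.03140
f^(α−1) = 0.057^(0.03140) = 0.913975
δ_res = (-22.3 + 1000) × 0.913975 − 1000 = 893.594 − 1000 = -106.41 per mil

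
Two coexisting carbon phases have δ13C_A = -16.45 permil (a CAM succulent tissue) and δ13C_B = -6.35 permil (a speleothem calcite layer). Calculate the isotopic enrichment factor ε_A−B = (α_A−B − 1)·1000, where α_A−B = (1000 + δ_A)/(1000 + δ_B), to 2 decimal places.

-10.16 permil

α_A−B = (1000 + -16.45) / (1000 + -6.35) = 983.55 / 993.65 = 0.989835
ε_A−B = (0.989835 − 1) × 1000 = -10.165 permil
(The approximation ε ≈ δ_A − δ_B would give -10.10 permil.)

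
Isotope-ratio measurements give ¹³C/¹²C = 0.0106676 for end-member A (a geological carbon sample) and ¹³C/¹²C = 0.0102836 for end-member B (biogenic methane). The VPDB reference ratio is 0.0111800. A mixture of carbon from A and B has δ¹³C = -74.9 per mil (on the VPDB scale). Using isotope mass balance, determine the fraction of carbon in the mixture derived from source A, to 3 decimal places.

0.154

δ_A = (0.0106676/0.0111800 − 1)×1000 = (0.954168 − 1)×1000 = -45.832 per mil
δ_B = (0.0102836/0.0111800 − 1)×1000 = (0.919821 − 1)×1000 = -80.179 per mil
f_A = (δ_mix − δ_B)/(δ_A − δ_B) = (-74.9 − (-80.179))/(-45.832 − (-80.179))
f_A = 5.279 / 34.347 = 0.1537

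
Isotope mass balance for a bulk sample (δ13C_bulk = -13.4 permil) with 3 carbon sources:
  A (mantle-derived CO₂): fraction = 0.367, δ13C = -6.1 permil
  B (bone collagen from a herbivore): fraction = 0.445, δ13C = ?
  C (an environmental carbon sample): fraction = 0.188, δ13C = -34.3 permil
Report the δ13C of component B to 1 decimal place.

-10.6 permil

Isotope mass balance: δ_bulk = Σ fᵢ·δᵢ.
-13.4 = 0.367×(-6.1) + 0.445×δ_B + 0.188×(-34.3)
0.445·δ_B = -13.4 − (-8.687) = -4.713
δ_B = -4.713 / 0.445 = -10.59 permil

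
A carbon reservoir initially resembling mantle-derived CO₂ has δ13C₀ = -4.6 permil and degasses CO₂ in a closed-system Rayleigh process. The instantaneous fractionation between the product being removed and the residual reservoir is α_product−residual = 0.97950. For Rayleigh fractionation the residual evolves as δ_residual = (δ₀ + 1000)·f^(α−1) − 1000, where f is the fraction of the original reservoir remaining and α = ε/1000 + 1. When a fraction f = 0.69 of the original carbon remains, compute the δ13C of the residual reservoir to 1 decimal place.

3.0 permil

Rayleigh residual: δ_res = (δ₀ + 1000)·f^(α−1) − 1000
α − 1 = -0.02050
f^(α−1) = 0.69^(-0.02050) = 1.007636
δ_res = (-4.6 + 1000) × 1.007636 − 1000 = 1003.001 − 1000 = 3.00 permil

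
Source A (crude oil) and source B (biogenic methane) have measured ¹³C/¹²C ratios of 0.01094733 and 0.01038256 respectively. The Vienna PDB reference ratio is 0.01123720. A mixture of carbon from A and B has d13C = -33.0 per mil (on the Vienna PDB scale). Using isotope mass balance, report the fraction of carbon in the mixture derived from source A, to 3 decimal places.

δ_A = (0.01094733/0.01123720 − 1)×1000 = (0.974204 − 1)×1000 = -25.796 per mil
δ_B = (0.01038256/0.01123720 − 1)×1000 = (0.923945 − 1)×1000 = -76.055 per mil
f_A = (δ_mix − δ_B)/(δ_A − δ_B) = (-33.0 − (-76.055))/(-25.796 − (-76.055))
f_A = 43.055 / 50.259 = 0.8567

0.857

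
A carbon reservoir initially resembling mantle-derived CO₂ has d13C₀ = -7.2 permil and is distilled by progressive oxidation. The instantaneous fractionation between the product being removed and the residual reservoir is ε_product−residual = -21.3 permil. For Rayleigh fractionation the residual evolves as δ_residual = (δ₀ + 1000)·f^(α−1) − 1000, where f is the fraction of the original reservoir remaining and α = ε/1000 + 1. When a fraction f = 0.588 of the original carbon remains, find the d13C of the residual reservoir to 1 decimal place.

Rayleigh residual: δ_res = (δ₀ + 1000)·f^(α−1) − 1000
α = ε/1000 + 1 = 0.97870, so α − 1 = -0.02130
f^(α−1) = 0.588^(-0.02130) = 1.011375
δ_res = (-7.2 + 1000) × 1.011375 − 1000 = 1004.093 − 1000 = 4.09 permil

4.1 permil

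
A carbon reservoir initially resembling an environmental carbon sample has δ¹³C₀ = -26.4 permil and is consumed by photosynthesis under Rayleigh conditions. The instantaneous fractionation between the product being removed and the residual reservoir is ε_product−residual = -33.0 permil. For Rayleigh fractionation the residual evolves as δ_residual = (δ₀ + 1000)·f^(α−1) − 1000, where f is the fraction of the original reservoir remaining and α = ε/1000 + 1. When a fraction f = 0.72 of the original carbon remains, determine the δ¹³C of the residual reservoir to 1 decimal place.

Rayleigh residual: δ_res = (δ₀ + 1000)·f^(α−1) − 1000
α = ε/1000 + 1 = 0.96700, so α − 1 = -0.03300
f^(α−1) = 0.72^(-0.03300) = 1.010900
δ_res = (-26.4 + 1000) × 1.010900 − 1000 = 984.212 − 1000 = -15.79 permil

-15.8 permil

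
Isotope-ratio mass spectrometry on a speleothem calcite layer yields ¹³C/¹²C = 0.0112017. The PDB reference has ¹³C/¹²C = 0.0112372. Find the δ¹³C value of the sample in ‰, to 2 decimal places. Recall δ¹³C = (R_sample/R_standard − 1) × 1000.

δ¹³C = (R_sample / R_standard − 1) × 1000
R_sample / R_standard = 0.0112017 / 0.0112372 = 0.996841
δ¹³C = (0.996841 − 1) × 1000 = -3.159‰

-3.16‰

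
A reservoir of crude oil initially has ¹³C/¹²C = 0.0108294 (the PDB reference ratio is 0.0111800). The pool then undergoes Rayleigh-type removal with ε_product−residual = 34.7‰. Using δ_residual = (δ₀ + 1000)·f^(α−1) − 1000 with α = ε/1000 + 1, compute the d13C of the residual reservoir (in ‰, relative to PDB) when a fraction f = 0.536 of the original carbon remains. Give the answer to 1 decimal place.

δ₀ = (0.0108294/0.0111800 − 1)×1000 = (0.968640 − 1)×1000 = -31.360‰
α − 1 = ε/1000 = 0.0347
f^(α−1) = 0.536^(0.0347) = 0.978593
δ_res = (-31.360 + 1000) × 0.978593 − 1000 = 947.905 − 1000 = -52.10‰

-52.1‰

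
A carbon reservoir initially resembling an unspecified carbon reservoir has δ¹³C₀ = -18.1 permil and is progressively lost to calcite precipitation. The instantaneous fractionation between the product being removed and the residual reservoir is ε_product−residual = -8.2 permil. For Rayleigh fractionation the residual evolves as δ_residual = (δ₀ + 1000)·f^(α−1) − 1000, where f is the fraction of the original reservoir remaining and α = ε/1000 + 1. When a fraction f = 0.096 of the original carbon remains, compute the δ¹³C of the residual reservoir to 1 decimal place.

Rayleigh residual: δ_res = (δ₀ + 1000)·f^(α−1) − 1000
α = ε/1000 + 1 = 0.99180, so α − 1 = -0.00820
f^(α−1) = 0.096^(-0.00820) = 1.019402
δ_res = (-18.1 + 1000) × 1.019402 − 1000 = 1000.951 − 1000 = 0.95 permil

1.0 permil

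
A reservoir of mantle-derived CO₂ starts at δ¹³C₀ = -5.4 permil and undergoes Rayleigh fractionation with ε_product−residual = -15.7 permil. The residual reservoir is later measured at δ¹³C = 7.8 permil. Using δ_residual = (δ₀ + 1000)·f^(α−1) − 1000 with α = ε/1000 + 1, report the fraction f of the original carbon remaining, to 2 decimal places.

α − 1 = ε/1000 = -0.0157
(δ_res + 1000)/(δ₀ + 1000) = (7.8 + 1000)/(-5.4 + 1000) = 1007.8/994.6 = 1.013272
f = 1.013272^(1/-0.0157) = exp(ln(1.013272)/-0.0157) = exp(0.01318/-0.0157)
f = exp(-0.8398) = 0.4318

0.43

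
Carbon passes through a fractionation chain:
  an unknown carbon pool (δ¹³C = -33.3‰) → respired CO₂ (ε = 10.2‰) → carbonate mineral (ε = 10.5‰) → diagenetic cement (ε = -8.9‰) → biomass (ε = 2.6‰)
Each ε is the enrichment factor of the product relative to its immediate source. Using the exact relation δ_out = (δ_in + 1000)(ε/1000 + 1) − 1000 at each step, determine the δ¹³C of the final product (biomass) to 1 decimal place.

step 1: δ = (-33.30 + 1000)·(10.2/1000 + 1) − 1000 = -23.44‰
step 2: δ = (-23.44 + 1000)·(10.5/1000 + 1) − 1000 = -13.19‰
step 3: δ = (-13.19 + 1000)·(-8.9/1000 + 1) − 1000 = -21.97‰
step 4: δ = (-21.97 + 1000)·(2.6/1000 + 1) − 1000 = -19.43‰

-19.4‰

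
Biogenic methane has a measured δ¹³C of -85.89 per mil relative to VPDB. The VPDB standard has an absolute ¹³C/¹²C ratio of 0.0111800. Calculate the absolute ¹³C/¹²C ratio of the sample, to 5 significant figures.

R_sample = R_standard × (δ¹³C/1000 + 1)
R_sample = 0.0111800 × (-85.89/1000 + 1) = 0.0111800 × 0.914110
R_sample = 0.0102197

0.010220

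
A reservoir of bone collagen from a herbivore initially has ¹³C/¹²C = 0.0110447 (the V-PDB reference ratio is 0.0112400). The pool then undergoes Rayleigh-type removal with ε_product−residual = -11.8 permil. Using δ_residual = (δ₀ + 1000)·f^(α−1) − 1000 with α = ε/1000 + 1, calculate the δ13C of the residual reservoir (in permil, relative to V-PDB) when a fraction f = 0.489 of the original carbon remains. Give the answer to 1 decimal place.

δ₀ = (0.0110447/0.0112400 − 1)×1000 = (0.982625 − 1)×1000 = -17.375 permil
α − 1 = ε/1000 = -0.0118
f^(α−1) = 0.489^(-0.0118) = 1.008477
δ_res = (-17.375 + 1000) × 1.008477 − 1000 = 990.955 − 1000 = -9.05 permil

-9.0 permil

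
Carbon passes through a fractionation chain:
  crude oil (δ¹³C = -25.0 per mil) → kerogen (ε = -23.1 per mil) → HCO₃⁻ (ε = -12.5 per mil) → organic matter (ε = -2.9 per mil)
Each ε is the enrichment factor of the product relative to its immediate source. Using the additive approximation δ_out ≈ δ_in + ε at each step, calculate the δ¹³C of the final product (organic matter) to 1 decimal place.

-63.5 per mil

step 1: δ ≈ -25.0 + (-23.1) = -48.1 per mil
step 2: δ ≈ -48.1 + (-12.5) = -60.6 per mil
step 3: δ ≈ -60.6 + (-2.9) = -63.5 per mil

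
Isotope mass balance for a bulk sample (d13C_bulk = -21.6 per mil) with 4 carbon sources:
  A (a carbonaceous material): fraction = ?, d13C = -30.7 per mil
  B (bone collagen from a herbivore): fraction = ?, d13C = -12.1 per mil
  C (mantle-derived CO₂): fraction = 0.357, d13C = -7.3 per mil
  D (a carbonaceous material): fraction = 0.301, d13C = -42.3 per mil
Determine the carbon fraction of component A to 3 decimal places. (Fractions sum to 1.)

Let f_A and f_B be the unknown fractions; fractions sum to 1 so f_A + f_B = 0.342.
Mass balance: Σ fᵢ·δᵢ = δ_bulk ⇒ f_A·(-30.7) + f_B·(-12.1) = -21.6 − (-15.338) = -6.262
Substitute f_B = 0.342 − f_A:
f_A·(-30.7 − -12.1) = -6.262 − 0.342×(-12.1) = -2.123
f_A = -2.123 / -18.6 = 0.1142

0.114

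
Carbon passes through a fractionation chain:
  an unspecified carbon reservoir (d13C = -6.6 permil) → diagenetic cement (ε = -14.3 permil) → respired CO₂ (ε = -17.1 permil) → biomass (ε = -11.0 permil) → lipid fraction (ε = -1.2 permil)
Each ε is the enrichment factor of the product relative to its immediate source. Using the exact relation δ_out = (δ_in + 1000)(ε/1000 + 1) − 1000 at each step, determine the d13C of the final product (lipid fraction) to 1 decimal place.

-49.3 permil

step 1: δ = (-6.60 + 1000)·(-14.3/1000 + 1) − 1000 = -20.81 permil
step 2: δ = (-20.81 + 1000)·(-17.1/1000 + 1) − 1000 = -37.55 permil
step 3: δ = (-37.55 + 1000)·(-11.0/1000 + 1) − 1000 = -48.14 permil
step 4: δ = (-48.14 + 1000)·(-1.2/1000 + 1) − 1000 = -49.28 permil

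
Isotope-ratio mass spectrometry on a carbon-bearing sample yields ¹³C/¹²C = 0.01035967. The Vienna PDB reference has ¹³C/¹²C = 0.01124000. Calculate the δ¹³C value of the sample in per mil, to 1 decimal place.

δ¹³C = (R_sample / R_standard − 1) × 1000
R_sample / R_standard = 0.01035967 / 0.01124000 = 0.921679
δ¹³C = (0.921679 − 1) × 1000 = -78.32 per mil

-78.3 per mil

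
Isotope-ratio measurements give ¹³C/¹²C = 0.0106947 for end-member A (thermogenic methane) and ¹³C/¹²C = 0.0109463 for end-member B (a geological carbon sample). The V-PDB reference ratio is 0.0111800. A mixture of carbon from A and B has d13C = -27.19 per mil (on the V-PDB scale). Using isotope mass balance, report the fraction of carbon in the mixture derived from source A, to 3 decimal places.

δ_A = (0.0106947/0.0111800 − 1)×1000 = (0.956592 − 1)×1000 = -43.408 per mil
δ_B = (0.0109463/0.0111800 − 1)×1000 = (0.979097 − 1)×1000 = -20.903 per mil
f_A = (δ_mix − δ_B)/(δ_A − δ_B) = (-27.19 − (-20.903))/(-43.408 − (-20.903))
f_A = -6.287 / -22.504 = 0.2793

0.279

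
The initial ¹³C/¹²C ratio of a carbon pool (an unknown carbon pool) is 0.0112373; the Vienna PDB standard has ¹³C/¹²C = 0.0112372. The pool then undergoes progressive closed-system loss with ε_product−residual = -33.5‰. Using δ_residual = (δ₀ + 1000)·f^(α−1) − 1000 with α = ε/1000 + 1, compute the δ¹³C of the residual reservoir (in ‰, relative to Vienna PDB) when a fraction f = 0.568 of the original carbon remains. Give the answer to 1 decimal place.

δ₀ = (0.0112373/0.0112372 − 1)×1000 = (1.000009 − 1)×1000 = 0.009‰
α − 1 = ε/1000 = -0.0335
f^(α−1) = 0.568^(-0.0335) = 1.019129
δ_res = (0.009 + 1000) × 1.019129 − 1000 = 1019.138 − 1000 = 19.14‰

19.1‰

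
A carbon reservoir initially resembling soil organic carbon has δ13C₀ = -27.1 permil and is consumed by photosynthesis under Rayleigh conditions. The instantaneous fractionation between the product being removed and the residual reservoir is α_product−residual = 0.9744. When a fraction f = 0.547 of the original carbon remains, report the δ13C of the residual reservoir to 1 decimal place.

-12.0 permil

Rayleigh residual: δ_res = (δ₀ + 1000)·f^(α−1) − 1000
α − 1 = -0.02560
f^(α−1) = 0.547^(-0.02560) = 1.015565
δ_res = (-27.1 + 1000) × 1.015565 − 1000 = 988.043 − 1000 = -11.96 permil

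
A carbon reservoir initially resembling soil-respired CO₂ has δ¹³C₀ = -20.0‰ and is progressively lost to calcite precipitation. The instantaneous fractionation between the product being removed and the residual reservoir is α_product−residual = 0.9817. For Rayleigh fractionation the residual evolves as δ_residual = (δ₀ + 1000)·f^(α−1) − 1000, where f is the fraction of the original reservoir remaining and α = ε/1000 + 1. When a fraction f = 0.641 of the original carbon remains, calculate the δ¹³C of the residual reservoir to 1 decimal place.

Rayleigh residual: δ_res = (δ₀ + 1000)·f^(α−1) − 1000
α − 1 = -0.01830
f^(α−1) = 0.641^(-0.01830) = 1.008172
δ_res = (-20.0 + 1000) × 1.008172 − 1000 = 988.008 − 1000 = -11.99‰

-12.0‰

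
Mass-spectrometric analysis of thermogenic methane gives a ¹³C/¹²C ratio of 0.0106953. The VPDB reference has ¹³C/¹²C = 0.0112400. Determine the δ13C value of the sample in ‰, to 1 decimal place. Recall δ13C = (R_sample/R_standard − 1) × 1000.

δ13C = (R_sample / R_standard − 1) × 1000
R_sample / R_standard = 0.0106953 / 0.0112400 = 0.951539
δ13C = (0.951539 − 1) × 1000 = -48.46‰

-48.5‰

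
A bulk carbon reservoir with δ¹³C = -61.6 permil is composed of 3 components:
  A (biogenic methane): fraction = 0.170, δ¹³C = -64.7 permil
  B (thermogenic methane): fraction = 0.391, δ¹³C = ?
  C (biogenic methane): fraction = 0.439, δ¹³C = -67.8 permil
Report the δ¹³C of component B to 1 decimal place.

-53.3 permil

Isotope mass balance: δ_bulk = Σ fᵢ·δᵢ.
-61.6 = 0.170×(-64.7) + 0.391×δ_B + 0.439×(-67.8)
0.391·δ_B = -61.6 − (-40.763) = -20.837
δ_B = -20.837 / 0.391 = -53.29 permil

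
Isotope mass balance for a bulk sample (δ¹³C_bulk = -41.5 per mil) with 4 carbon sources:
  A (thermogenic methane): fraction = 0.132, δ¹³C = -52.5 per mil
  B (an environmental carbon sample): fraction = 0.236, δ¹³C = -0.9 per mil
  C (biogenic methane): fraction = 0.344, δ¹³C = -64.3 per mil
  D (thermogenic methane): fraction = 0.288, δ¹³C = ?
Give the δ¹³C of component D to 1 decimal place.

Isotope mass balance: δ_bulk = Σ fᵢ·δᵢ.
-41.5 = 0.132×(-52.5) + 0.236×(-0.9) + 0.344×(-64.3) + 0.288×δ_D
0.288·δ_D = -41.5 − (-29.262) = -12.238
δ_D = -12.238 / 0.288 = -42.49 per mil

-42.5 per mil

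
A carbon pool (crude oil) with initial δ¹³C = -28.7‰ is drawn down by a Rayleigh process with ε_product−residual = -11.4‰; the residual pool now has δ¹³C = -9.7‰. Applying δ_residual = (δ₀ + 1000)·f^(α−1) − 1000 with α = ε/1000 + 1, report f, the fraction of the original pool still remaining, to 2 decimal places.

0.18

α − 1 = ε/1000 = -0.0114
(δ_res + 1000)/(δ₀ + 1000) = (-9.7 + 1000)/(-28.7 + 1000) = 990.3/971.3 = 1.019561
f = 1.019561^(1/-0.0114) = exp(ln(1.019561)/-0.0114) = exp(0.01937/-0.0114)
f = exp(-1.6993) = 0.1828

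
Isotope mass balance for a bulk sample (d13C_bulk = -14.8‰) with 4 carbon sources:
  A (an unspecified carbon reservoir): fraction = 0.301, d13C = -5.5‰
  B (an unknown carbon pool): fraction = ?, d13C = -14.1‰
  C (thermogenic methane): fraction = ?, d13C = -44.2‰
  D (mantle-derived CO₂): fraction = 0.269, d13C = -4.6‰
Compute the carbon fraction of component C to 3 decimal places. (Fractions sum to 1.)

Let f_C and f_B be the unknown fractions; fractions sum to 1 so f_C + f_B = 0.430.
Mass balance: Σ fᵢ·δᵢ = δ_bulk ⇒ f_C·(-44.2) + f_B·(-14.1) = -14.8 − (-2.893) = -11.907
Substitute f_B = 0.430 − f_C:
f_C·(-44.2 − -14.1) = -11.907 − 0.430×(-14.1) = -5.844
f_C = -5.844 / -30.1 = 0.1942

0.194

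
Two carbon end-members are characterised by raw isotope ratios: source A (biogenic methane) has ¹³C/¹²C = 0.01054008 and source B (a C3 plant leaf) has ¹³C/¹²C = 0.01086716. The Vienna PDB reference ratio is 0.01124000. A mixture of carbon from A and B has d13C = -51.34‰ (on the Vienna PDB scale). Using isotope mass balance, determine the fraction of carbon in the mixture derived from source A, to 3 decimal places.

0.624

δ_A = (0.01054008/0.01124000 − 1)×1000 = (0.937730 − 1)×1000 = -62.270‰
δ_B = (0.01086716/0.01124000 − 1)×1000 = (0.966829 − 1)×1000 = -33.171‰
f_A = (δ_mix − δ_B)/(δ_A − δ_B) = (-51.34 − (-33.171))/(-62.270 − (-33.171))
f_A = -18.169 / -29.100 = 0.6244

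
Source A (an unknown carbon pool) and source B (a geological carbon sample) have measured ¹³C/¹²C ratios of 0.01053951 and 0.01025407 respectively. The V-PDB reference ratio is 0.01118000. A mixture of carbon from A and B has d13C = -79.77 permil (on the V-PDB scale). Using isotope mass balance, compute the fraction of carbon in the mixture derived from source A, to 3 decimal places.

δ_A = (0.01053951/0.01118000 − 1)×1000 = (0.942711 − 1)×1000 = -57.289 permil
δ_B = (0.01025407/0.01118000 − 1)×1000 = (0.917180 − 1)×1000 = -82.820 permil
f_A = (δ_mix − δ_B)/(δ_A − δ_B) = (-79.77 − (-82.820))/(-57.289 − (-82.820))
f_A = 3.050 / 25.531 = 0.1195

0.119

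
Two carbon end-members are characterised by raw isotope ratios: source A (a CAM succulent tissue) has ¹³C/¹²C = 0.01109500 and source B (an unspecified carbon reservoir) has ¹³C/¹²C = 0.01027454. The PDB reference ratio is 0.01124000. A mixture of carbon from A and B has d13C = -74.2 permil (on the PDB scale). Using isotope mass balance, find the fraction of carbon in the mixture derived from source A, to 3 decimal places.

0.160

δ_A = (0.01109500/0.01124000 − 1)×1000 = (0.987100 − 1)×1000 = -12.900 permil
δ_B = (0.01027454/0.01124000 − 1)×1000 = (0.914105 − 1)×1000 = -85.895 permil
f_A = (δ_mix − δ_B)/(δ_A − δ_B) = (-74.2 − (-85.895))/(-12.900 − (-85.895))
f_A = 11.695 / 72.995 = 0.1602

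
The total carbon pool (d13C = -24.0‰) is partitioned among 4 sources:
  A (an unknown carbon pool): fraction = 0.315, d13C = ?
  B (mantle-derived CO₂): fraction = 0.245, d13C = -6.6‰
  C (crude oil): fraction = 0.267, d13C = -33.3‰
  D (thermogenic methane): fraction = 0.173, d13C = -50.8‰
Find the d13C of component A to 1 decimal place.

-14.9‰

Isotope mass balance: δ_bulk = Σ fᵢ·δᵢ.
-24.0 = 0.315×δ_A + 0.245×(-6.6) + 0.267×(-33.3) + 0.173×(-50.8)
0.315·δ_A = -24.0 − (-19.296) = -4.704
δ_A = -4.704 / 0.315 = -14.93‰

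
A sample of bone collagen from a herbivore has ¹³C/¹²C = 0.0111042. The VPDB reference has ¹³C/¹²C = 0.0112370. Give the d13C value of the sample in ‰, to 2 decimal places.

-11.82‰

d13C = (R_sample / R_standard − 1) × 1000
R_sample / R_standard = 0.0111042 / 0.0112370 = 0.988182
d13C = (0.988182 − 1) × 1000 = -11.818‰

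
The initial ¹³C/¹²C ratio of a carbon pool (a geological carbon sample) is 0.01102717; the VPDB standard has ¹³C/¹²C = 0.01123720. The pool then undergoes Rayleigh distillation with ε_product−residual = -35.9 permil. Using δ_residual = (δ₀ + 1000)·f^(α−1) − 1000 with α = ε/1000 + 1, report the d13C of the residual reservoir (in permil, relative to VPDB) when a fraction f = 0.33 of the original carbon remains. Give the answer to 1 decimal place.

21.2 permil

δ₀ = (0.01102717/0.01123720 − 1)×1000 = (0.981309 − 1)×1000 = -18.691 permil
α − 1 = ε/1000 = -0.0359
f^(α−1) = 0.33^(-0.0359) = 1.040604
δ_res = (-18.691 + 1000) × 1.040604 − 1000 = 1021.154 − 1000 = 21.15 permil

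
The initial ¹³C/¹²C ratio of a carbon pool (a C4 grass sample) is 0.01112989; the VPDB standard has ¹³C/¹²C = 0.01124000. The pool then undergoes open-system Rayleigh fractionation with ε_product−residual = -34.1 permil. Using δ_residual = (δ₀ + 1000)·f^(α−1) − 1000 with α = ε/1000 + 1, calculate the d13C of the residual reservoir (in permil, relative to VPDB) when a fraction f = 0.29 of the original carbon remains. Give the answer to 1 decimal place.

32.9 permil

δ₀ = (0.01112989/0.01124000 − 1)×1000 = (0.990204 − 1)×1000 = -9.796 permil
α − 1 = ε/1000 = -0.0341
f^(α−1) = 0.29^(-0.0341) = 1.043115
δ_res = (-9.796 + 1000) × 1.043115 − 1000 = 1032.896 − 1000 = 32.90 permil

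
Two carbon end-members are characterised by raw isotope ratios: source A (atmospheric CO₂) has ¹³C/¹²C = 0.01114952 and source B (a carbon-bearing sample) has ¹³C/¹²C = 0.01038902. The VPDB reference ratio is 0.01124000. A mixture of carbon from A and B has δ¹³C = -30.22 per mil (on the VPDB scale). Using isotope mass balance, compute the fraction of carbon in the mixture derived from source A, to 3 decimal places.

0.672

δ_A = (0.01114952/0.01124000 − 1)×1000 = (0.991950 − 1)×1000 = -8.050 per mil
δ_B = (0.01038902/0.01124000 − 1)×1000 = (0.924290 − 1)×1000 = -75.710 per mil
f_A = (δ_mix − δ_B)/(δ_A − δ_B) = (-30.22 − (-75.710))/(-8.050 − (-75.710))
f_A = 45.490 / 67.660 = 0.6723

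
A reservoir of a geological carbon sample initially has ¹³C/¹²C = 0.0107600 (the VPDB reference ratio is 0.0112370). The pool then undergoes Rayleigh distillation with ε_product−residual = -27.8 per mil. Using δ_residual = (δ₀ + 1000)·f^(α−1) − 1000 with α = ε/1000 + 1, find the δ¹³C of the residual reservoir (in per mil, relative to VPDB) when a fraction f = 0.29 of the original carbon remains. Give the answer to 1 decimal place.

-8.9 per mil

δ₀ = (0.0107600/0.0112370 − 1)×1000 = (0.957551 − 1)×1000 = -42.449 per mil
α − 1 = ε/1000 = -0.0278
f^(α−1) = 0.29^(-0.0278) = 1.035012
δ_res = (-42.449 + 1000) × 1.035012 − 1000 = 991.077 − 1000 = -8.92 per mil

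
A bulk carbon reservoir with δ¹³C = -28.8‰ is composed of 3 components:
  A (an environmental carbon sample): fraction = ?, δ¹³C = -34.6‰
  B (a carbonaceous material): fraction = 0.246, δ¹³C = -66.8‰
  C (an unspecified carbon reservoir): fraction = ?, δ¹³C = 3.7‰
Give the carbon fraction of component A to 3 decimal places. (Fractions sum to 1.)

Let f_A and f_C be the unknown fractions; fractions sum to 1 so f_A + f_C = 0.754.
Mass balance: Σ fᵢ·δᵢ = δ_bulk ⇒ f_A·(-34.6) + f_C·(3.7) = -28.8 − (-16.433) = -12.367
Substitute f_C = 0.754 − f_A:
f_A·(-34.6 − 3.7) = -12.367 − 0.754×(3.7) = -15.157
f_A = -15.157 / -38.3 = 0.3957

0.396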